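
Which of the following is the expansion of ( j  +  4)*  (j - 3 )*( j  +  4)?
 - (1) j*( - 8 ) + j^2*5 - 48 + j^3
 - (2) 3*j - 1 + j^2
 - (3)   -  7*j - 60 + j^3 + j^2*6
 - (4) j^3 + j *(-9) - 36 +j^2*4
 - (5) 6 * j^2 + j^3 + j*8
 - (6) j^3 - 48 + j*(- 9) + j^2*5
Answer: 1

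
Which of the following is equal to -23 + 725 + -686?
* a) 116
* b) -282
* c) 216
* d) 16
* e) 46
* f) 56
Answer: d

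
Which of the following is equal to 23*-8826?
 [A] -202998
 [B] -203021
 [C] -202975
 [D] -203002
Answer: A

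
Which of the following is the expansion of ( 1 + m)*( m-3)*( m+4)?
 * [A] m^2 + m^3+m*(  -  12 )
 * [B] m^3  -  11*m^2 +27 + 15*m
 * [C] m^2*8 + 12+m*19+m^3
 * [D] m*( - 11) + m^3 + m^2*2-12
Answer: D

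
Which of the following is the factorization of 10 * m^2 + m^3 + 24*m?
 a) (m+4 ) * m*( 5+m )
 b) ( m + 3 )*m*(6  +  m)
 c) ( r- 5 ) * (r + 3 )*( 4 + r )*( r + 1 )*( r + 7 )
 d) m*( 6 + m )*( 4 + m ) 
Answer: d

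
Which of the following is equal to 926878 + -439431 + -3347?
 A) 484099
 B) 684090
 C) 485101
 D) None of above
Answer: D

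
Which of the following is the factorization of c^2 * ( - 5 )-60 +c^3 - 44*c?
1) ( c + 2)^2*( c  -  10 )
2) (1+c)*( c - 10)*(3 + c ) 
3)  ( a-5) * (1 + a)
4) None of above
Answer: 4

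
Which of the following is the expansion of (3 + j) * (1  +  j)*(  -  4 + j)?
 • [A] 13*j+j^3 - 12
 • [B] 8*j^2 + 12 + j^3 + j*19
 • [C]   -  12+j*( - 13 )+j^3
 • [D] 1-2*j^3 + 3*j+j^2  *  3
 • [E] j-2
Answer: C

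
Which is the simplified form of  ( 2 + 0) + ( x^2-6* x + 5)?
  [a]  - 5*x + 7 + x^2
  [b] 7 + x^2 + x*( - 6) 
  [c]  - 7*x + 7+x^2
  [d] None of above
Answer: b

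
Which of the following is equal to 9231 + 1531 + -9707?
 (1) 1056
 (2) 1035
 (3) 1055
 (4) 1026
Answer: 3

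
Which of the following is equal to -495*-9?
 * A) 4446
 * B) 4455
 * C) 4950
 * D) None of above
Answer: B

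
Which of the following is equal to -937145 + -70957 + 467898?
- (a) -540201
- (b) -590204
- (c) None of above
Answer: c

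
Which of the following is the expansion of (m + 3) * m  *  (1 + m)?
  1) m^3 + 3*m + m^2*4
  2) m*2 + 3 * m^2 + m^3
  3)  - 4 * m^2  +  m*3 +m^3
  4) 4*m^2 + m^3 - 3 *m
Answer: 1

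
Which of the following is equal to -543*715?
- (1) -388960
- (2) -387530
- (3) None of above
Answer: 3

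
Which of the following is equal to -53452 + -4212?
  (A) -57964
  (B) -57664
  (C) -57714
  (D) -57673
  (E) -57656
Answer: B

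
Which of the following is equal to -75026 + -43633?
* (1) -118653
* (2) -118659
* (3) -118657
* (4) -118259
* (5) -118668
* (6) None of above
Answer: 2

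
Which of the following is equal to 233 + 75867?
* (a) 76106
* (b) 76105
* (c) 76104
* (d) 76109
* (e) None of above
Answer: e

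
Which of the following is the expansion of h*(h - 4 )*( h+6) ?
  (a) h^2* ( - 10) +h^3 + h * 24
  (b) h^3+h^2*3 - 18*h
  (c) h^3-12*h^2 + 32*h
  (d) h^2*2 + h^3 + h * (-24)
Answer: d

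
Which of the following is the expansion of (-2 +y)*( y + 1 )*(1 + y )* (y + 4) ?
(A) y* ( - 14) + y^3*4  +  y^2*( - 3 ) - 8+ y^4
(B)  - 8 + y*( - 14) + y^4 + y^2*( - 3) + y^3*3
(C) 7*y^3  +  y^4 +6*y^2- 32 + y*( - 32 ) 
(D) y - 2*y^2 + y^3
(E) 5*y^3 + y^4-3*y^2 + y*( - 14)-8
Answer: A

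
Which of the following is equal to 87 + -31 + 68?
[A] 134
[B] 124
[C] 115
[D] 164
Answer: B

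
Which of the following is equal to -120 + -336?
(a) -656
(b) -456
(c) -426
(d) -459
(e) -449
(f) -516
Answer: b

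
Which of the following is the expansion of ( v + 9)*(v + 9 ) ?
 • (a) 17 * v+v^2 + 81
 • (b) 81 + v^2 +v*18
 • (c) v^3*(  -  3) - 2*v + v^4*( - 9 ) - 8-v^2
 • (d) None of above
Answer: b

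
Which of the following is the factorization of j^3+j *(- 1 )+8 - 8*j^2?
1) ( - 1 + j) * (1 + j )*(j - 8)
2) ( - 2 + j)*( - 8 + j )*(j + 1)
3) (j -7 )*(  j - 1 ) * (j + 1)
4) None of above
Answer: 1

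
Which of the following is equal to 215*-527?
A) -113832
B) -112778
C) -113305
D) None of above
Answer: C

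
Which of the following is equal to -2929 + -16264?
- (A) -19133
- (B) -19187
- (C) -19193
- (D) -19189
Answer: C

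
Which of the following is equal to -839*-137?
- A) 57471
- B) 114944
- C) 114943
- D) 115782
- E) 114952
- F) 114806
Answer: C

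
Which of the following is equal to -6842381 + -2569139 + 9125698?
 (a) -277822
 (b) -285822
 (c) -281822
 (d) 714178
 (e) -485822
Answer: b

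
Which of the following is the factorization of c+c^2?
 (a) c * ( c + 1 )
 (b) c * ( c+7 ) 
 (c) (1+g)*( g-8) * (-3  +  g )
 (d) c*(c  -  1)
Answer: a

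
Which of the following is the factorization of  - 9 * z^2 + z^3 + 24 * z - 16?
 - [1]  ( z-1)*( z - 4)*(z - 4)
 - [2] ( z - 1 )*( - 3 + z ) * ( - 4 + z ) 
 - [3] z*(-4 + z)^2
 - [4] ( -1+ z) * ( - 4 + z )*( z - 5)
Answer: 1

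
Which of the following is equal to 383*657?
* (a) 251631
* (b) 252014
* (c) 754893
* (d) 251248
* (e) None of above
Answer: a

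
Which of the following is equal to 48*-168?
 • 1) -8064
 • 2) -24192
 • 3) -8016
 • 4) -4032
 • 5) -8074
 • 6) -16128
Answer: 1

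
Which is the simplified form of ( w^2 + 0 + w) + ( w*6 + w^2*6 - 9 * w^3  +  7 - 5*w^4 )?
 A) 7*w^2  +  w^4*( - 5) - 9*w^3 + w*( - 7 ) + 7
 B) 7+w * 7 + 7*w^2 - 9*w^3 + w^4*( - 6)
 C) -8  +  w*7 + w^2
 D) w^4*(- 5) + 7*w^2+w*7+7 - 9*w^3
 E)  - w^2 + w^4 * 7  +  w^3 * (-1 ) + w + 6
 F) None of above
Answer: D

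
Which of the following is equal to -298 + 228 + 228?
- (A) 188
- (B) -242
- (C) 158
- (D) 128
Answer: C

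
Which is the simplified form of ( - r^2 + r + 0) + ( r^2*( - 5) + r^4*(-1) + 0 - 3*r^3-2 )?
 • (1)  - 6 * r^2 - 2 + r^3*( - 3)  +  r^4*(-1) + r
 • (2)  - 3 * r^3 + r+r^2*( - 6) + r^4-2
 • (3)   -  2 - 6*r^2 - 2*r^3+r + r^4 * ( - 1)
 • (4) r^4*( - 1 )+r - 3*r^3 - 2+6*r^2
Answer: 1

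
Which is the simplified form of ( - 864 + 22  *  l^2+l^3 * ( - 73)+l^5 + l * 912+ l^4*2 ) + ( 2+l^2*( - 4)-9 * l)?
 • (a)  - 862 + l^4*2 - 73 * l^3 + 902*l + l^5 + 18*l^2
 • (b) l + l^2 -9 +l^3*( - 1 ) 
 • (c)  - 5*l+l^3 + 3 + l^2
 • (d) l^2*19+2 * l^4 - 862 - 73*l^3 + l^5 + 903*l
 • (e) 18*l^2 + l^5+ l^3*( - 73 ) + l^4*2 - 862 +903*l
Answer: e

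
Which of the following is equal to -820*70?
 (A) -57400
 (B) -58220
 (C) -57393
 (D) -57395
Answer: A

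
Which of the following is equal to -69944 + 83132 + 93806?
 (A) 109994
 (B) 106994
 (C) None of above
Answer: B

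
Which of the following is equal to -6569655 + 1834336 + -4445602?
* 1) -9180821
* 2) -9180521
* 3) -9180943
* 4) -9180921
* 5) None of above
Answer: 4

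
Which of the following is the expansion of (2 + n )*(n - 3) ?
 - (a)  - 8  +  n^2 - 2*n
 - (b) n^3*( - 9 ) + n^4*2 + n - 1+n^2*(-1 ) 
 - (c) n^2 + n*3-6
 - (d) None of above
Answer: d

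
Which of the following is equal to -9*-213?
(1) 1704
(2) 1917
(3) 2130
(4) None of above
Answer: 2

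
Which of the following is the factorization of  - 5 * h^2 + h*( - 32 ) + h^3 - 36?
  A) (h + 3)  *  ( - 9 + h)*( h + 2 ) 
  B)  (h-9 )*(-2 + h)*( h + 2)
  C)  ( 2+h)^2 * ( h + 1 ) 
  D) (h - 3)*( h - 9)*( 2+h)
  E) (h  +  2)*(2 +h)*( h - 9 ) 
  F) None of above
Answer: E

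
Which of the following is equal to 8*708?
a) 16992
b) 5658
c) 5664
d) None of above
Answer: c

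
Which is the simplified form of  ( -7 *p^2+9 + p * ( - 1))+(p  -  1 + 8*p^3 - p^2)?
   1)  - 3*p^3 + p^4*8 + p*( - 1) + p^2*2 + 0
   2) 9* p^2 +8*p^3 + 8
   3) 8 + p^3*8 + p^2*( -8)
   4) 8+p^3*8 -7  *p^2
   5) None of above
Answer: 3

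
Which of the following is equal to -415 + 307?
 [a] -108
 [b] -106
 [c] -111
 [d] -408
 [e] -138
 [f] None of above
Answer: a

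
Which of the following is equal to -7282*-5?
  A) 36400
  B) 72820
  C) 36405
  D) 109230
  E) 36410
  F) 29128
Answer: E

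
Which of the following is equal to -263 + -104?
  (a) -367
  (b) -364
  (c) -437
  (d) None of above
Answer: a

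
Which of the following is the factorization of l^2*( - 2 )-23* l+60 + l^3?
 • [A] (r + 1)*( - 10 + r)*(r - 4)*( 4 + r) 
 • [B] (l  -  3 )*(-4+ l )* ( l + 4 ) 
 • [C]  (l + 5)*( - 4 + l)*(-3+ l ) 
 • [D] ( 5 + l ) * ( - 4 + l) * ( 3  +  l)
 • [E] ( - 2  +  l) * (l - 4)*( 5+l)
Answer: C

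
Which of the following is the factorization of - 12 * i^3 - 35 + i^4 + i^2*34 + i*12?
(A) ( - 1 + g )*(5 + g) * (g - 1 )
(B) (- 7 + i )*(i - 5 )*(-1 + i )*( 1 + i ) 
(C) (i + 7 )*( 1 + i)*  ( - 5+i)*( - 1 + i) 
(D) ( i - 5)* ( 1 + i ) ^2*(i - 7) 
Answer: B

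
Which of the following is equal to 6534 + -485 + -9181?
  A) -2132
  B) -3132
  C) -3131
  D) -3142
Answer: B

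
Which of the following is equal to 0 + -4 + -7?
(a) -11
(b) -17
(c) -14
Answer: a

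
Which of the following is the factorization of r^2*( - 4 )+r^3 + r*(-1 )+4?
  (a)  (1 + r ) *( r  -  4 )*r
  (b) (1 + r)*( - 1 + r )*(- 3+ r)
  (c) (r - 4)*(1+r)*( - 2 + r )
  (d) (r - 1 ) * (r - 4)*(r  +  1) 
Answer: d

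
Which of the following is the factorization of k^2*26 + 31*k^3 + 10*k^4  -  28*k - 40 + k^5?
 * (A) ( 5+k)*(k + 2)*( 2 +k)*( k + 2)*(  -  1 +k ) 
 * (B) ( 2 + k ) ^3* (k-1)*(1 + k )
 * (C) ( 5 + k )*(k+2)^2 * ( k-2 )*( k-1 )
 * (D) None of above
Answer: A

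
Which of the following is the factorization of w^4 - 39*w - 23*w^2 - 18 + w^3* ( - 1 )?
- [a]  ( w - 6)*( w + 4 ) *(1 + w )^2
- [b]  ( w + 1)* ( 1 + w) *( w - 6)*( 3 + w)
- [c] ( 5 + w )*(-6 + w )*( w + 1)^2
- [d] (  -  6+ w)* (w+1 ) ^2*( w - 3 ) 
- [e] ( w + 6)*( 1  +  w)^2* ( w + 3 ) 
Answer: b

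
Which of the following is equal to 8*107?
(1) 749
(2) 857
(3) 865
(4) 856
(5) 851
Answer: 4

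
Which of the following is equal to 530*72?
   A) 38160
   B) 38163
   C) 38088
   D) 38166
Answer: A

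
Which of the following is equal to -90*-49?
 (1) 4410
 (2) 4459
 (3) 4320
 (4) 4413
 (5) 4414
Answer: 1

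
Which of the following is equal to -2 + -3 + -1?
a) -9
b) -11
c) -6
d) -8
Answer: c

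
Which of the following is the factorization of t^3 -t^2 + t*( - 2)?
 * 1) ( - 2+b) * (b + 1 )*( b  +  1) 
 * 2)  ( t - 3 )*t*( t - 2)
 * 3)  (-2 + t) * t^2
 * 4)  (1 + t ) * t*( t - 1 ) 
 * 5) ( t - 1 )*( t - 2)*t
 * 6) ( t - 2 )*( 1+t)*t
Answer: 6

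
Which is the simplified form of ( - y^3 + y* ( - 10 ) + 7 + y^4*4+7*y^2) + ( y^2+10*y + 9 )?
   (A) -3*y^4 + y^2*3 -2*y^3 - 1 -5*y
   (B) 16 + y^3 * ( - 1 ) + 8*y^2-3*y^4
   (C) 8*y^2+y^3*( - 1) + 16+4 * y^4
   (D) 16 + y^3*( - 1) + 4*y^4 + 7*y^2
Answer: C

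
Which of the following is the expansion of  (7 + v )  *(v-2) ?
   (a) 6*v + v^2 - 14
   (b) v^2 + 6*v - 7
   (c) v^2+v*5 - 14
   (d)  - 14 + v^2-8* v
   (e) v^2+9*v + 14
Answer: c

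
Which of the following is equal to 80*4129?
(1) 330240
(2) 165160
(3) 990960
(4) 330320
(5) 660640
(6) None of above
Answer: 4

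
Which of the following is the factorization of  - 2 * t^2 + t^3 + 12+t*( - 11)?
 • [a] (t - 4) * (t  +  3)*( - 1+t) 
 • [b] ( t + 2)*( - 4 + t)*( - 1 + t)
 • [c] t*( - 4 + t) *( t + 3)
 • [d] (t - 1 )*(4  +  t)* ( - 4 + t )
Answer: a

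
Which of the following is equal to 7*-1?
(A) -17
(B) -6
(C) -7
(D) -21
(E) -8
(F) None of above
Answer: C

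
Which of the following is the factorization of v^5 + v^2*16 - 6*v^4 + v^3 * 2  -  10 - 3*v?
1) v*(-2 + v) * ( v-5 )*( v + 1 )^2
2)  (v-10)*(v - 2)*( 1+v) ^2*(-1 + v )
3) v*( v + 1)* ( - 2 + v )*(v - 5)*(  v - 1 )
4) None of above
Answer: 4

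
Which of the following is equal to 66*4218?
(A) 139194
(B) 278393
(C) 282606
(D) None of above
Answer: D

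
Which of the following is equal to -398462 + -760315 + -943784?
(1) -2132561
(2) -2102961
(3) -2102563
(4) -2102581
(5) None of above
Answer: 5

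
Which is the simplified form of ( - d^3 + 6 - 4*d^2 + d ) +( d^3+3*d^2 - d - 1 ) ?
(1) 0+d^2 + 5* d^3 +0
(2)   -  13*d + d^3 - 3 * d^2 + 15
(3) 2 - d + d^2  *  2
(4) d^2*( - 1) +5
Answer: 4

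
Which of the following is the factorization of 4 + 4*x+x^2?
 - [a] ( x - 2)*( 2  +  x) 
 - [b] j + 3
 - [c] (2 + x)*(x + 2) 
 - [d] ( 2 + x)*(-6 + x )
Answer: c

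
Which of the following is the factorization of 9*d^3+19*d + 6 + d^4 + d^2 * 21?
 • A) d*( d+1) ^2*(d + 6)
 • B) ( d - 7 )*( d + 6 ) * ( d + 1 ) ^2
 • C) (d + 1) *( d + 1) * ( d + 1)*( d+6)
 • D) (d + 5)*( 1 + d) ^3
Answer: C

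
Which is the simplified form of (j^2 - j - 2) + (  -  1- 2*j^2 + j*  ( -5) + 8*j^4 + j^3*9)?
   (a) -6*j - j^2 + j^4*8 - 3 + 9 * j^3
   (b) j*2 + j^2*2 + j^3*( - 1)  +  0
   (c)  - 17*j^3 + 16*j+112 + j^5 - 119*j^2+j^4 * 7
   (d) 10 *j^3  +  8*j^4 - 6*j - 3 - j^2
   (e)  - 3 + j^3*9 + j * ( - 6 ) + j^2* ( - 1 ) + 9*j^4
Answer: a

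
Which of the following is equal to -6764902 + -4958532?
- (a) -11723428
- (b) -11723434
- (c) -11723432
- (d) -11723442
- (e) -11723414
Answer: b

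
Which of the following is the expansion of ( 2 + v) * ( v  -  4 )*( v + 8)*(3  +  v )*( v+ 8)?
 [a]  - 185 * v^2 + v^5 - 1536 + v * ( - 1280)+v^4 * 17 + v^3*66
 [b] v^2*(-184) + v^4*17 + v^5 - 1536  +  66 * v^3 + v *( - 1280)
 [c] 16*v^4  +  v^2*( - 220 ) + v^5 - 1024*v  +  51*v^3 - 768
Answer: b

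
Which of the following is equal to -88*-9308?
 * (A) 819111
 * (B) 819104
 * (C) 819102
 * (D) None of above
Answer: B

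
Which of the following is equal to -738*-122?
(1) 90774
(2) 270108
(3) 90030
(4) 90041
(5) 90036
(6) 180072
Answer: 5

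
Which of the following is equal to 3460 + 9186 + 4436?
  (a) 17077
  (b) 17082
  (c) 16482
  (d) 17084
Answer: b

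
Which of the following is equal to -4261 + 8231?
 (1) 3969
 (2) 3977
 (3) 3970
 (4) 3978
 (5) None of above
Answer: 3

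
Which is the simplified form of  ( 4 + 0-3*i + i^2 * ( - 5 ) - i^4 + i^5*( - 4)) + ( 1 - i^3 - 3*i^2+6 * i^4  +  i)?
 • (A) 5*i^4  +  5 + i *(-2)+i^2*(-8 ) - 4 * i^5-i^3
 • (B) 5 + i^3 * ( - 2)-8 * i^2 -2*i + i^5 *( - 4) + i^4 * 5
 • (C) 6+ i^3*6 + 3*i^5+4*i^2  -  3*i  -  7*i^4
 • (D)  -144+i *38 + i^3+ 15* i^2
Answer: A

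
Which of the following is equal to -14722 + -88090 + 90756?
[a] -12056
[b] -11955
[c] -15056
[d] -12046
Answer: a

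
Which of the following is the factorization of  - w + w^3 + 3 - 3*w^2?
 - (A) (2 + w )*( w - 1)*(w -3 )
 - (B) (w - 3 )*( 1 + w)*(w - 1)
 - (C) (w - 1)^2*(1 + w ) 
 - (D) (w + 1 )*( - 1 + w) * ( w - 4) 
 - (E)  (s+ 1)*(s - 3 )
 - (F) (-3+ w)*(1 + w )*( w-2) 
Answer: B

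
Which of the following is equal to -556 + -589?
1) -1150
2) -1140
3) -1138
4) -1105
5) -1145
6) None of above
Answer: 5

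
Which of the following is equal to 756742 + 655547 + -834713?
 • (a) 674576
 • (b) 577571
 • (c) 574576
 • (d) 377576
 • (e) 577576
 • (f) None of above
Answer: e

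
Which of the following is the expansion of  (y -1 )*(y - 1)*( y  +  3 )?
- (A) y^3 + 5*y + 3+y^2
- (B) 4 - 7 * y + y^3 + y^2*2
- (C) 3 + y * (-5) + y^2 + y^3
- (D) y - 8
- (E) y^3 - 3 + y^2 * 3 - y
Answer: C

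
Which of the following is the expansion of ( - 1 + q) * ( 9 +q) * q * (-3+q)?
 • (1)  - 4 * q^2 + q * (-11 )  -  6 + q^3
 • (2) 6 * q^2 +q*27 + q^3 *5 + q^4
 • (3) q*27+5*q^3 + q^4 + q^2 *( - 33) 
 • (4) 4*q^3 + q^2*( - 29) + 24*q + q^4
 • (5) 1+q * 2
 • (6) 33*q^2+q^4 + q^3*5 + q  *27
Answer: 3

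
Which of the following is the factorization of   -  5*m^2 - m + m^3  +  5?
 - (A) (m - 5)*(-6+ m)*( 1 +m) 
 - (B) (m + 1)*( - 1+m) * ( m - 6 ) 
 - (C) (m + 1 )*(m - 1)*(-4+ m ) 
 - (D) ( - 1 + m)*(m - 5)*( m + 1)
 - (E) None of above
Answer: D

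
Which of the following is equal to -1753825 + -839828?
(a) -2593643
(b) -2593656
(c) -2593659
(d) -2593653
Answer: d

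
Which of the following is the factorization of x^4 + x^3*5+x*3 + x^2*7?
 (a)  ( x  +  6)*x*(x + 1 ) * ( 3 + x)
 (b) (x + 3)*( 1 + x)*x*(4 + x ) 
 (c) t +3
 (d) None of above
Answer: d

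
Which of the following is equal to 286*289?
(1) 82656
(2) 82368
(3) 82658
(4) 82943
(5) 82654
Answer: 5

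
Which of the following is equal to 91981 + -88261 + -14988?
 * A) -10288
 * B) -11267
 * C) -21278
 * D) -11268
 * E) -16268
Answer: D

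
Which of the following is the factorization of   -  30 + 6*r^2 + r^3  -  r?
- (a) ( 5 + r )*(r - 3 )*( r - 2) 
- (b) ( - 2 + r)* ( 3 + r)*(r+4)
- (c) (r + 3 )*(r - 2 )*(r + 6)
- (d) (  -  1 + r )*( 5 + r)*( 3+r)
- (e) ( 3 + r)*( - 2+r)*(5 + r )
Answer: e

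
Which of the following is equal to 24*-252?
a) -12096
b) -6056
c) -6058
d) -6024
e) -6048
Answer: e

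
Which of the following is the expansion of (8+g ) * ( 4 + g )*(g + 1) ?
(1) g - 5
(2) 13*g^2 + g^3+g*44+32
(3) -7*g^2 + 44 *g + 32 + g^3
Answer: 2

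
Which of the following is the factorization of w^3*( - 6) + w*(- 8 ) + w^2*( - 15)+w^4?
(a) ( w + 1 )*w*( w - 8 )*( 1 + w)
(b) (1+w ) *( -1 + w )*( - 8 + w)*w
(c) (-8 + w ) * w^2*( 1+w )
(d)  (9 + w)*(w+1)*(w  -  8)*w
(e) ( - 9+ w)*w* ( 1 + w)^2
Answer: a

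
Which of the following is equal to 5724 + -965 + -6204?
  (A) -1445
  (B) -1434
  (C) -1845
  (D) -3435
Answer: A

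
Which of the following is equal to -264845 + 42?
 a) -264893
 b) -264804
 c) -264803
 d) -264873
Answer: c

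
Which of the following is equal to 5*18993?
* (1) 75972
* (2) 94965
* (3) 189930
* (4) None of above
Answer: 2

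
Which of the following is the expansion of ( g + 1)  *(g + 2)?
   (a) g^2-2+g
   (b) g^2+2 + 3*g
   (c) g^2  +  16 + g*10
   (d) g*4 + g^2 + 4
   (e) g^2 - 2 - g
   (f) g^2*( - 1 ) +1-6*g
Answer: b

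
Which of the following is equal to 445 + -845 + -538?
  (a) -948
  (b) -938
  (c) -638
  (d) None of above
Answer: b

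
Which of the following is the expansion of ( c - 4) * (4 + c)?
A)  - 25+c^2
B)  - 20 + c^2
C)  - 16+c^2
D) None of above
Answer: C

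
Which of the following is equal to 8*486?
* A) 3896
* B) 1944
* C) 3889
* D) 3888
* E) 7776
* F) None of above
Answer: D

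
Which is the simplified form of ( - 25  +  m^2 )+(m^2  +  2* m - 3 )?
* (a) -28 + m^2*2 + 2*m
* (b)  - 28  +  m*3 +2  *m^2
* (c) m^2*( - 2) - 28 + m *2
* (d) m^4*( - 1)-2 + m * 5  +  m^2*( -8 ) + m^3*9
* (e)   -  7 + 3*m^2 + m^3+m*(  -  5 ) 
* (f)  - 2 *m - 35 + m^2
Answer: a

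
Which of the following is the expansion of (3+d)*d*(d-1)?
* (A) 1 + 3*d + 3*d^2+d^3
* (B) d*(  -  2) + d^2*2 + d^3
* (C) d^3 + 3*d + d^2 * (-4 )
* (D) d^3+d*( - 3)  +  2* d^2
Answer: D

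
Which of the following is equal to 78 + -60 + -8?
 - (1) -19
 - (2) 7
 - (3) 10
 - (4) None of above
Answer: 3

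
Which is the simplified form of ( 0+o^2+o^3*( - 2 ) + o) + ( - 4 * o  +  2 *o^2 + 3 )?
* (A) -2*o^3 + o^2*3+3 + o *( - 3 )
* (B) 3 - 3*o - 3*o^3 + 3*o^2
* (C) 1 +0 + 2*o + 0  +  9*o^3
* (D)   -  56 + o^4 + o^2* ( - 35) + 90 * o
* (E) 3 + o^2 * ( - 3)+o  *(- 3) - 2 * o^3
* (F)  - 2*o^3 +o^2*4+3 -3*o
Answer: A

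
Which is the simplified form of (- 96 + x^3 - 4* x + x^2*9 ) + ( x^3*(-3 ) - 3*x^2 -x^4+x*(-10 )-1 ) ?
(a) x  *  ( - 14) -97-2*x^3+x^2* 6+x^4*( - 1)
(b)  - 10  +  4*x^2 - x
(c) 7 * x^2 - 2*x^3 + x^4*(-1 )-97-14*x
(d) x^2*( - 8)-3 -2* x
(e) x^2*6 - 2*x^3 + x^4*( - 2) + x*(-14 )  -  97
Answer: a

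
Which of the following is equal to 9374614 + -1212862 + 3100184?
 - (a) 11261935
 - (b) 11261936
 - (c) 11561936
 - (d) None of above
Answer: b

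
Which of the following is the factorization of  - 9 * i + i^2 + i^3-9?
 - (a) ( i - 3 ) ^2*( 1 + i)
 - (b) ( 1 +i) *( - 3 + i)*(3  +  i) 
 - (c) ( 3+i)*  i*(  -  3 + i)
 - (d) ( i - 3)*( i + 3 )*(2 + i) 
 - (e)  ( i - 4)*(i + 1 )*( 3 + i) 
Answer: b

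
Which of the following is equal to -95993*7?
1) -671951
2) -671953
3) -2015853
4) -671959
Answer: 1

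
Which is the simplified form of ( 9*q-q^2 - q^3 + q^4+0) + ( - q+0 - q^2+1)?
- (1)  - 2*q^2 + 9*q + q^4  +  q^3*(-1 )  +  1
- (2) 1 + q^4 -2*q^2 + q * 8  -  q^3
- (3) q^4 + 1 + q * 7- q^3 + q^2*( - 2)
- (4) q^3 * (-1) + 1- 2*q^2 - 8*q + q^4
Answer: 2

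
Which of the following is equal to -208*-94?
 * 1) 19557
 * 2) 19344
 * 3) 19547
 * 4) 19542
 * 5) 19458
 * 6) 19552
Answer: 6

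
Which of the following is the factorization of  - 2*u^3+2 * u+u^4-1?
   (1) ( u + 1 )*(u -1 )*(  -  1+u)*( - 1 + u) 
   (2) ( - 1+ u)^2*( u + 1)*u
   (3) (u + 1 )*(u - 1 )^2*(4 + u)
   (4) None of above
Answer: 1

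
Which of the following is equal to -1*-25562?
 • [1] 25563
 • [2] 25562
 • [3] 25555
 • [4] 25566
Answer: 2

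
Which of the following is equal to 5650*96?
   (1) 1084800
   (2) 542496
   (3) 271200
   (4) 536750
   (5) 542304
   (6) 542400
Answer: 6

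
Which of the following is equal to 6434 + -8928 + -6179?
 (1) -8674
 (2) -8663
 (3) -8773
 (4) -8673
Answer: 4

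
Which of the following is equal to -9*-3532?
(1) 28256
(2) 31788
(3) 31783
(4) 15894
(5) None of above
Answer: 2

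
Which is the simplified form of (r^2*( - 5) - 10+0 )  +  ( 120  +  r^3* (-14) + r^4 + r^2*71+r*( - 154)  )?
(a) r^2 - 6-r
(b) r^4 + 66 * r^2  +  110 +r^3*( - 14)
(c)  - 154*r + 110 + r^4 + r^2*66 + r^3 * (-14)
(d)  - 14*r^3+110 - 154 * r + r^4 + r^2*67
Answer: c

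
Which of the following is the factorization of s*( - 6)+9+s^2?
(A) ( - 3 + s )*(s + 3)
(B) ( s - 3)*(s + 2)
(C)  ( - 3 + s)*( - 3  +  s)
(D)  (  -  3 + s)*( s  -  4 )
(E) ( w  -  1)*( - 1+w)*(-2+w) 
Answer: C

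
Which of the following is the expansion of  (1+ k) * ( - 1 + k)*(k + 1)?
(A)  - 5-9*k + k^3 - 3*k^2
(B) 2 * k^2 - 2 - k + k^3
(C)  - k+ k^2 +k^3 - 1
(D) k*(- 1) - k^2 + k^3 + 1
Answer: C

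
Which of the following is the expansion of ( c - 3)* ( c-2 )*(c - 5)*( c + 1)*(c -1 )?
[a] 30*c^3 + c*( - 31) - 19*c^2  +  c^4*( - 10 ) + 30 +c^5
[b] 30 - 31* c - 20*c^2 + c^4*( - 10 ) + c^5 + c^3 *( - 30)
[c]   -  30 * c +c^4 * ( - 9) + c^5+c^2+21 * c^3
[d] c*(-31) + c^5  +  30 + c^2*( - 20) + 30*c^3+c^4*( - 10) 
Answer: d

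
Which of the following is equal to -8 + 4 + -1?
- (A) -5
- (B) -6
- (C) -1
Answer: A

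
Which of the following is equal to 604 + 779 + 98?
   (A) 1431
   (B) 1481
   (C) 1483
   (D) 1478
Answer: B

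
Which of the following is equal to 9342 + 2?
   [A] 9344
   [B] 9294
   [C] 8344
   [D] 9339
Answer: A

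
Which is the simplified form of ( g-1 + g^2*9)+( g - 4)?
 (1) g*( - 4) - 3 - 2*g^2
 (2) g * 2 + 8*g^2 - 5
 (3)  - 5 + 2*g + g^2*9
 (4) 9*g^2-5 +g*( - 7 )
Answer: 3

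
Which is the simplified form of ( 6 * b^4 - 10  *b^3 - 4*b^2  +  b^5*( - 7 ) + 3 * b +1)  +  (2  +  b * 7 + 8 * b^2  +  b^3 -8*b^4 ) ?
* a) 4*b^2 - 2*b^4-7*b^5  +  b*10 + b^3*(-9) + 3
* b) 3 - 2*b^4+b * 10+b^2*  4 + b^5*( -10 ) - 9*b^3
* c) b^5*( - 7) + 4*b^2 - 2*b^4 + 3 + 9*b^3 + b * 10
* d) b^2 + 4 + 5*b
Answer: a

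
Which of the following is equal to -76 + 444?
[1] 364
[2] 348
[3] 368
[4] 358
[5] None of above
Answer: 3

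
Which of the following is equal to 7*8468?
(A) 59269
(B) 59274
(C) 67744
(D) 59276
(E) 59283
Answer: D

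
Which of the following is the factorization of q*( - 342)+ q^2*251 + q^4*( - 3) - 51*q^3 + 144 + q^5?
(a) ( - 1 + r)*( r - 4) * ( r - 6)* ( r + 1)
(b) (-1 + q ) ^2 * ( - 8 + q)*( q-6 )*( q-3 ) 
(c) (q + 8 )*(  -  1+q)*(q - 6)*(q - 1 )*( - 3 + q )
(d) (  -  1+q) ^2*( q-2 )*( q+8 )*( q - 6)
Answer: c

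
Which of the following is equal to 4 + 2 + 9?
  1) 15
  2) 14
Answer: 1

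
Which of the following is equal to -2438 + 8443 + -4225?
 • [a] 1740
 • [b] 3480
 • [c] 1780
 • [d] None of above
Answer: c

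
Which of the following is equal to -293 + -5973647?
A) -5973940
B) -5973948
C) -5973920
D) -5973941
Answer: A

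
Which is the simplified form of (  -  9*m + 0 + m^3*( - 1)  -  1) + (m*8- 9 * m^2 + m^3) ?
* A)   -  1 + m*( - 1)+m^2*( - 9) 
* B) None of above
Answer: A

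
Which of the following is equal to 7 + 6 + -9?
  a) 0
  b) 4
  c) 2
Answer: b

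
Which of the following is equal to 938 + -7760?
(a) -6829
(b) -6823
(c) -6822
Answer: c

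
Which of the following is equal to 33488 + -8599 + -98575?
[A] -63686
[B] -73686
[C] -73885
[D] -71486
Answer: B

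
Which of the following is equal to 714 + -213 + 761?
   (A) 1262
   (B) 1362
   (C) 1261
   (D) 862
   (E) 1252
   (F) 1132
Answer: A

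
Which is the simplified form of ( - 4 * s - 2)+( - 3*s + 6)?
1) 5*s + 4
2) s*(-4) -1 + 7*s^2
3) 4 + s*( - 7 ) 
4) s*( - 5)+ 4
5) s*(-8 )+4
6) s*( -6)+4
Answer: 3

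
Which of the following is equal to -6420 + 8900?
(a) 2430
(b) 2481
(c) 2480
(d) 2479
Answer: c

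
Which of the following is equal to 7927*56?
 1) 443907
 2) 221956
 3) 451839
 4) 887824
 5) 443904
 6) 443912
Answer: 6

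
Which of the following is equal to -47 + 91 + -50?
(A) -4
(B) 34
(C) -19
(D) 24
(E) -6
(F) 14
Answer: E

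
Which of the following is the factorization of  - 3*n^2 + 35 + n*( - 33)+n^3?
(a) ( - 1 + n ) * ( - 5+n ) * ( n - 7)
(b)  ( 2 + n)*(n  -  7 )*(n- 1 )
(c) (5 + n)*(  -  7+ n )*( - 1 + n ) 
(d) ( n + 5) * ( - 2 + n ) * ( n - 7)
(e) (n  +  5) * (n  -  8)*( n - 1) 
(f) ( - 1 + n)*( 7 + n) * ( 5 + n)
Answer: c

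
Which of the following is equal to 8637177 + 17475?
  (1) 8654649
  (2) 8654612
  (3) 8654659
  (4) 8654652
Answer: 4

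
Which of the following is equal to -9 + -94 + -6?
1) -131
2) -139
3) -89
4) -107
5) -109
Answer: 5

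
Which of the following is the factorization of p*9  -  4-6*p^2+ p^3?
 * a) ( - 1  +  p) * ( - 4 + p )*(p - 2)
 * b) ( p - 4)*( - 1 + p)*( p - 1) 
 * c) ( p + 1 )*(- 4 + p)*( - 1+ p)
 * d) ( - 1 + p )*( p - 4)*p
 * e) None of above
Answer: b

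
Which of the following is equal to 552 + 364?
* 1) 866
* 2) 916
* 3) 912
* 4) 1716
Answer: 2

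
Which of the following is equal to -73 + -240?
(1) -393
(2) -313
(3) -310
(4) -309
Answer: 2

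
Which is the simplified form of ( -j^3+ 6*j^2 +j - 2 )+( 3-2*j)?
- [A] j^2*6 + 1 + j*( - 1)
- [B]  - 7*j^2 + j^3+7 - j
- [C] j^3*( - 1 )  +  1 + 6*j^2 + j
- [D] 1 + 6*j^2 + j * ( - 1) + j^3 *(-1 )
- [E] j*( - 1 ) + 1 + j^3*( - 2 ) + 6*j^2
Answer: D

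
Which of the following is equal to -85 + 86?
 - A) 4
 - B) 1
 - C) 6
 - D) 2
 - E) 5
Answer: B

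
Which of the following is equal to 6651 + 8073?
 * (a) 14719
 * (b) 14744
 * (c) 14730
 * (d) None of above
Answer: d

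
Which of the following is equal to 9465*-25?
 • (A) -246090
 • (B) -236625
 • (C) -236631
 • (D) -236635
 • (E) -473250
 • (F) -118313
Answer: B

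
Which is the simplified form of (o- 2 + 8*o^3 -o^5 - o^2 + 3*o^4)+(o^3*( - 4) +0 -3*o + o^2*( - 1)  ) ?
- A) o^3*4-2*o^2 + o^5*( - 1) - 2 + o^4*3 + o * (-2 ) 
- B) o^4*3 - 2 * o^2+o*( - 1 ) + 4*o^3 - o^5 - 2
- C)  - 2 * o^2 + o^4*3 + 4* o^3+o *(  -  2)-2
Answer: A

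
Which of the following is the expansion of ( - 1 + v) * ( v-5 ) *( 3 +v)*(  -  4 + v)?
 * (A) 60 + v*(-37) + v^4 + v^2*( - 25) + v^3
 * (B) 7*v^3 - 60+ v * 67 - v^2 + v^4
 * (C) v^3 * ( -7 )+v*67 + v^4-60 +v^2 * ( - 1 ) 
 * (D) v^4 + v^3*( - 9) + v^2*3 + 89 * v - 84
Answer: C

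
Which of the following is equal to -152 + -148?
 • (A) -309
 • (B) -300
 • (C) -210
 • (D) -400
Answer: B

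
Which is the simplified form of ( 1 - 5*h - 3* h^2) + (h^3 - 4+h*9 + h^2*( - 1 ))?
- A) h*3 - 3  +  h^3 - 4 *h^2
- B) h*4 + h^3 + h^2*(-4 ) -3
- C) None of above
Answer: B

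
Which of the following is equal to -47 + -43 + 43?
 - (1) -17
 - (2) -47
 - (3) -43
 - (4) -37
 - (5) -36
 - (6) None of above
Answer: 2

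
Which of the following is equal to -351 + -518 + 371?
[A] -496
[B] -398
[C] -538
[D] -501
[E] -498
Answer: E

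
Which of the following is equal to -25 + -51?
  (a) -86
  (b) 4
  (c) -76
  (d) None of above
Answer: c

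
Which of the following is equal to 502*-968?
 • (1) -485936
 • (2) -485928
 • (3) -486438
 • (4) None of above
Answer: 1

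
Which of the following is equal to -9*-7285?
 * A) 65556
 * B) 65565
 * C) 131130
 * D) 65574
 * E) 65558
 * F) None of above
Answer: B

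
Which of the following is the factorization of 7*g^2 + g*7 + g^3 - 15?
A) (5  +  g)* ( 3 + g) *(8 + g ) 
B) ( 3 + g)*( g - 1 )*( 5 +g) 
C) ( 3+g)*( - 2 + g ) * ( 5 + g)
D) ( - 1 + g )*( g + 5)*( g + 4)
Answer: B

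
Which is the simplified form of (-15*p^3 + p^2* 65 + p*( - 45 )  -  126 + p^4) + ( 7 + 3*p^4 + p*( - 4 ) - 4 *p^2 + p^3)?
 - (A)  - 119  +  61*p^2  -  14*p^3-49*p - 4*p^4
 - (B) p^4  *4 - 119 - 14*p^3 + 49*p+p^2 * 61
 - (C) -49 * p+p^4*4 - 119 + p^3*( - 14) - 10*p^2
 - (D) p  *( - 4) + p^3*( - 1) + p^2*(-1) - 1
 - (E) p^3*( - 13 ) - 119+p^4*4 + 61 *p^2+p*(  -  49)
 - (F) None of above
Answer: F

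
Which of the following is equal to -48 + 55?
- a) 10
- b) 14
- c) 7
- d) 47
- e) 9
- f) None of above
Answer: c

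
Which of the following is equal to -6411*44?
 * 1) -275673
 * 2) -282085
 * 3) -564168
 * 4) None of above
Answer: 4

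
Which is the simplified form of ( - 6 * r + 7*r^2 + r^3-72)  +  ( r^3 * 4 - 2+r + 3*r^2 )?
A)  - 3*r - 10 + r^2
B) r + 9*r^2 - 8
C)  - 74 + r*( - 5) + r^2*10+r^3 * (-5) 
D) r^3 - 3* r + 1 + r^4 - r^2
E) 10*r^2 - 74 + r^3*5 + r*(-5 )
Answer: E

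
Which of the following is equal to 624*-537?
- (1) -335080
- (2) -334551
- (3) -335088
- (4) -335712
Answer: 3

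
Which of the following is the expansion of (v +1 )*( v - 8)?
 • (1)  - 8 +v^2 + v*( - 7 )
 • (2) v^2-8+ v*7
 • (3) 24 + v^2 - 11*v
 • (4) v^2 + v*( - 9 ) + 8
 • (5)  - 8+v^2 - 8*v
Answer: 1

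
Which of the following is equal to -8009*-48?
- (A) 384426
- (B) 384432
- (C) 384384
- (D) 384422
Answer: B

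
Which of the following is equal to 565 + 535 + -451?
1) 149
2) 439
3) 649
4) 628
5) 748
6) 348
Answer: 3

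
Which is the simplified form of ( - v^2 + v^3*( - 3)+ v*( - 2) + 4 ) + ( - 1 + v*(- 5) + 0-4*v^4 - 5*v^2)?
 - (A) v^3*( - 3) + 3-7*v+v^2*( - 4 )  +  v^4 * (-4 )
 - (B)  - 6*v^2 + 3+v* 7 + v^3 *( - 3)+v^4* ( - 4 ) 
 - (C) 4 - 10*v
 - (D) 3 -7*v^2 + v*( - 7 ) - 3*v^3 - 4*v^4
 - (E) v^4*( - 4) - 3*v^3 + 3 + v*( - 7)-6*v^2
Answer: E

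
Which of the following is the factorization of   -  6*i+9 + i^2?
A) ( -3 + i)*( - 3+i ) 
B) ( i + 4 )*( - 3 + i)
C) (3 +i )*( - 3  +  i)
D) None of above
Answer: A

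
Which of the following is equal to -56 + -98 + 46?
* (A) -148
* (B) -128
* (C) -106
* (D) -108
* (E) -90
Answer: D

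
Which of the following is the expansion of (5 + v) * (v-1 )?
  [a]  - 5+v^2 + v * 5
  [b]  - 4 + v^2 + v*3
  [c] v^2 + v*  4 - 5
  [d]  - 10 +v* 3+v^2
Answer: c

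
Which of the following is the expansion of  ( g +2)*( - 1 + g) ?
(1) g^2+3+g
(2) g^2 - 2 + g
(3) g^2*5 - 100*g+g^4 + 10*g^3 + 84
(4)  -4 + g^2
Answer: 2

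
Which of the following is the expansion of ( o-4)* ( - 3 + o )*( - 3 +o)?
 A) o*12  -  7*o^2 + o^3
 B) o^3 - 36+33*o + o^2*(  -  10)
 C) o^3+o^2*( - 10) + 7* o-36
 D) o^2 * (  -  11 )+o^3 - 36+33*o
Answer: B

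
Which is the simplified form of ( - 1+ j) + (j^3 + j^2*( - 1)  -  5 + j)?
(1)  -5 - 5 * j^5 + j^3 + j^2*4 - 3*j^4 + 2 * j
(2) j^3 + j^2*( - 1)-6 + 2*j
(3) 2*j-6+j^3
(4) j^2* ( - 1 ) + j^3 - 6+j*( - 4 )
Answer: 2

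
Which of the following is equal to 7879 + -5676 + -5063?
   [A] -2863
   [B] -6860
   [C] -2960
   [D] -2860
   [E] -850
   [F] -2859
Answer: D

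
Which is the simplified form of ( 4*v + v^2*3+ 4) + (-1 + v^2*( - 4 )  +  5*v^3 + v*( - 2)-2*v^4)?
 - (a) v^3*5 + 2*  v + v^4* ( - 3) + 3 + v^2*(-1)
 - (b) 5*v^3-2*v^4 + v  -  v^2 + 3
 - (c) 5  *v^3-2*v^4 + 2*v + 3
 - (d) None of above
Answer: d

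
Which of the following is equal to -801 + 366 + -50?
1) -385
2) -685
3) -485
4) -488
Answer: 3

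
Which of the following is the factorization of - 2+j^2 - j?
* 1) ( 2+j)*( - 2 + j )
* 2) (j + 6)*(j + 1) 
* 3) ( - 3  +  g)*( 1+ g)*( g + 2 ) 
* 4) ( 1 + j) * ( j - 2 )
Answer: 4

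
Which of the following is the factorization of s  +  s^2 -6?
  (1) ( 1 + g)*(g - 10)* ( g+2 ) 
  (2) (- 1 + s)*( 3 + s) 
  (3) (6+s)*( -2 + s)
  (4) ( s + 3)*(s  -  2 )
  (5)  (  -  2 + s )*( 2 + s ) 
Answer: 4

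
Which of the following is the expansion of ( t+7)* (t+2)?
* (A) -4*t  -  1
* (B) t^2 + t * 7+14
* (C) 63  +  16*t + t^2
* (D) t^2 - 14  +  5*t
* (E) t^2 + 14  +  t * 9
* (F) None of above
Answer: E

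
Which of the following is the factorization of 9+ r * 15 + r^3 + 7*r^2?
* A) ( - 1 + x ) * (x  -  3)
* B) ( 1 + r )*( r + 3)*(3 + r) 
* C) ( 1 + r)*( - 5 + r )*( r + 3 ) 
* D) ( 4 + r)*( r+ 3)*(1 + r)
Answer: B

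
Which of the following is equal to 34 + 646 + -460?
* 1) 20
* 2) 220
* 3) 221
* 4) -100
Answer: 2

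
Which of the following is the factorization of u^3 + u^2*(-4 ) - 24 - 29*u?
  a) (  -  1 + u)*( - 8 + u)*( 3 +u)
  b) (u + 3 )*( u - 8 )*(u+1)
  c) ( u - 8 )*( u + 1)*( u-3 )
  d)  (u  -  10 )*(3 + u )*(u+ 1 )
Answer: b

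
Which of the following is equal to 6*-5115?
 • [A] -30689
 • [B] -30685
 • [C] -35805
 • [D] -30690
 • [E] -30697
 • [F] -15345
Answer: D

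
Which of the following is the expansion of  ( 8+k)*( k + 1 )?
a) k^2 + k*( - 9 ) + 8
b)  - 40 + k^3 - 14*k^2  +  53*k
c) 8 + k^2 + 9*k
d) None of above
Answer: c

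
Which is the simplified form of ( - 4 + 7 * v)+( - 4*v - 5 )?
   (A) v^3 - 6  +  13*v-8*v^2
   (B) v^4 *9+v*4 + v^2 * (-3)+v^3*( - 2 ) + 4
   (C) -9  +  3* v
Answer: C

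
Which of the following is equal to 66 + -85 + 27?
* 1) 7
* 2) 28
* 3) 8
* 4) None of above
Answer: 3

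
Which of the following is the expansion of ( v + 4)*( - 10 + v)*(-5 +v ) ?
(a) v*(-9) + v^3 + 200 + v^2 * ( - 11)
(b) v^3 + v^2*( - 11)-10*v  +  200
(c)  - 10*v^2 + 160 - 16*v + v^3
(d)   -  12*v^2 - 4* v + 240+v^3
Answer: b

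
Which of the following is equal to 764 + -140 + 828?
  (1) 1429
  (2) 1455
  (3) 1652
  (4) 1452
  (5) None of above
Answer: 4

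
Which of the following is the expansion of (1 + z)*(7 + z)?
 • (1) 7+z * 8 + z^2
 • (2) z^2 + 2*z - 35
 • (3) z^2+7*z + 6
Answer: 1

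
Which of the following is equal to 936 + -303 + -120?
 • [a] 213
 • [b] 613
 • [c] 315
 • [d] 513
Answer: d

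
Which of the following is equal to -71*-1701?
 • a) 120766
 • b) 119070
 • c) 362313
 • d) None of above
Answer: d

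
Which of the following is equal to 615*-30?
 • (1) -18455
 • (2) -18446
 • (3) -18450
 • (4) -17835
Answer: 3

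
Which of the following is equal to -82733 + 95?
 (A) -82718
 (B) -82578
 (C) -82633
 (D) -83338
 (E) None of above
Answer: E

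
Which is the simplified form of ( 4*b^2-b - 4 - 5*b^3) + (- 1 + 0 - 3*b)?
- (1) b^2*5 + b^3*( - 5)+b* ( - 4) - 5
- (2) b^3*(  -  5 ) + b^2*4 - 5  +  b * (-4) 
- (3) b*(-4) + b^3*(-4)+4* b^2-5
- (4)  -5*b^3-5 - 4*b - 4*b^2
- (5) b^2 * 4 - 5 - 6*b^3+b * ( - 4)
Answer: 2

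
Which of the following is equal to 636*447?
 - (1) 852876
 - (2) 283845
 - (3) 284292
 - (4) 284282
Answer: 3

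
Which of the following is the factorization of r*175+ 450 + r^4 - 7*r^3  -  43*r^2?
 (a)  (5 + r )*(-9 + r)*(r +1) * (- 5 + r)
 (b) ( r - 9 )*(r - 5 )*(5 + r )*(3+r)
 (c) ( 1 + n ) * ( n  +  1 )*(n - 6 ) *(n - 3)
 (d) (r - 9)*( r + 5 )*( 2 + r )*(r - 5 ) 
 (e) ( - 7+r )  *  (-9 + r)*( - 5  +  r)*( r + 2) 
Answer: d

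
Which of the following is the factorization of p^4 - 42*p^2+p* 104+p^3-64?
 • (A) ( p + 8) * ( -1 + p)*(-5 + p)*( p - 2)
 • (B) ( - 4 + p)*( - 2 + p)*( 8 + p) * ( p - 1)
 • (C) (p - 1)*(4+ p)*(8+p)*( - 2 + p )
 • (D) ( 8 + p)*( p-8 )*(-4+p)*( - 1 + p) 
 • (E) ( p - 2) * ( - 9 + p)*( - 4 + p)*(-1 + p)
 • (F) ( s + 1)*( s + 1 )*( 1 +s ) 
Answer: B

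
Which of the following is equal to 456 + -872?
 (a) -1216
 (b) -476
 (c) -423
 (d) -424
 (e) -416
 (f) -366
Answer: e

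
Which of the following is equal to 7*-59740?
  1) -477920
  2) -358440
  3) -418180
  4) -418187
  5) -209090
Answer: 3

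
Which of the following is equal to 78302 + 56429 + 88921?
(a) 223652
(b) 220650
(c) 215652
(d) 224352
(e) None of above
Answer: a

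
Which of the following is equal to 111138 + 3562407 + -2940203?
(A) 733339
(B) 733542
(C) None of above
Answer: C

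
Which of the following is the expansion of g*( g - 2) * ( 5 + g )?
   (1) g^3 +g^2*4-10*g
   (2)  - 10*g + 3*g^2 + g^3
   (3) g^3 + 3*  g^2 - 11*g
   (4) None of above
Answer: 2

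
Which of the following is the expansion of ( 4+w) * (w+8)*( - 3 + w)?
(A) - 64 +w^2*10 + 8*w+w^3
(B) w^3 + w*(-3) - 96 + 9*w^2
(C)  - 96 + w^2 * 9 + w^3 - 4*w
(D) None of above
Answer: C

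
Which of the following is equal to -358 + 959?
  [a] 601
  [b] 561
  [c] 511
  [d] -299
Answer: a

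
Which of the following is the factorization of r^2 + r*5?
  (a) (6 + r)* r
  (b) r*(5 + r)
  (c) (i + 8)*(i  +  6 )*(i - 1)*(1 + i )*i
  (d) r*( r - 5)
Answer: b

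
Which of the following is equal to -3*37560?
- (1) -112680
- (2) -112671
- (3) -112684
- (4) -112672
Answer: 1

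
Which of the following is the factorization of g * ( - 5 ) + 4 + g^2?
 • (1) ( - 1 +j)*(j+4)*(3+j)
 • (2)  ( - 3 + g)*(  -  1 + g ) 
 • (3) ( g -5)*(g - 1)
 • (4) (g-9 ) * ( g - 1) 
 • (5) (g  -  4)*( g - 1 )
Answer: 5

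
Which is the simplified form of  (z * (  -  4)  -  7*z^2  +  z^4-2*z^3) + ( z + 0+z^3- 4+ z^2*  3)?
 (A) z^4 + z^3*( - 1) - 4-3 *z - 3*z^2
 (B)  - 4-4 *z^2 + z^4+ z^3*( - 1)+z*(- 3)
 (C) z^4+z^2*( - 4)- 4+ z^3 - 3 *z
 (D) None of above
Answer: B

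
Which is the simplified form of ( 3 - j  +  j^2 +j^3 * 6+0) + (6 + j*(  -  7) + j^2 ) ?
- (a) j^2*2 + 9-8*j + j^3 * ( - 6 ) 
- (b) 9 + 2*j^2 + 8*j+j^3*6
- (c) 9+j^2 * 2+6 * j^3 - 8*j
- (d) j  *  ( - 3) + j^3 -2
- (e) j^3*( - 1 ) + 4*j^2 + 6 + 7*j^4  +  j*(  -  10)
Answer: c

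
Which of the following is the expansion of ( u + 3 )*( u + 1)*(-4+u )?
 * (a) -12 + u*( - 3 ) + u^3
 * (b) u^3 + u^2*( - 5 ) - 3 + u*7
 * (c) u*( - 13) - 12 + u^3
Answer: c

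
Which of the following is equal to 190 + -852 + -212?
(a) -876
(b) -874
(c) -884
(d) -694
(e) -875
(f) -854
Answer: b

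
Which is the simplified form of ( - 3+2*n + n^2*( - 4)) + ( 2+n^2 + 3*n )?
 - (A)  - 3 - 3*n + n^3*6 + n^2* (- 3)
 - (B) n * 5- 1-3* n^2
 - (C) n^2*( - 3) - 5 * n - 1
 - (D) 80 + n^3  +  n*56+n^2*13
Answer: B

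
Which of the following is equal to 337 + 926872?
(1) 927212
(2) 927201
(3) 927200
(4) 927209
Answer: 4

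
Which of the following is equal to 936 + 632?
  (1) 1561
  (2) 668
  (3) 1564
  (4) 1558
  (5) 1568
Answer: 5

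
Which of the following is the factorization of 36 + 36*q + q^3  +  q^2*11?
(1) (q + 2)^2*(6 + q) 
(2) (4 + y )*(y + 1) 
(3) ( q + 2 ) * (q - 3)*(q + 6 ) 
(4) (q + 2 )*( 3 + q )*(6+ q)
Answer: 4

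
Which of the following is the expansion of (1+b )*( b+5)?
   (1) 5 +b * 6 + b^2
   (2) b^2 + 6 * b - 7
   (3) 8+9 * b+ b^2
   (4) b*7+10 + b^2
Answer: 1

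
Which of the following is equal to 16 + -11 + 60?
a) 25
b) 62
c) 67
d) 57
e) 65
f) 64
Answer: e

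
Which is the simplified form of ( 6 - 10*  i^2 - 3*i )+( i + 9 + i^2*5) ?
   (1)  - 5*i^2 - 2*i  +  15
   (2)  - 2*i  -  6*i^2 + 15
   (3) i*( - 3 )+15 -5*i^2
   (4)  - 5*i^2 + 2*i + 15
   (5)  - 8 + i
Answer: 1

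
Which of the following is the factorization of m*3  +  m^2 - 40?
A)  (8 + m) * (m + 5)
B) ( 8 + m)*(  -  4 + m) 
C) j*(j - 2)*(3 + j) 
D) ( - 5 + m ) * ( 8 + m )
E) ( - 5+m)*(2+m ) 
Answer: D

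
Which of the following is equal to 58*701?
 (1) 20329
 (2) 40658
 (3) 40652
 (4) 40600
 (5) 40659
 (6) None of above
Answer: 2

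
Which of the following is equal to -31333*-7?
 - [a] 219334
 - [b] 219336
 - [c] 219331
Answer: c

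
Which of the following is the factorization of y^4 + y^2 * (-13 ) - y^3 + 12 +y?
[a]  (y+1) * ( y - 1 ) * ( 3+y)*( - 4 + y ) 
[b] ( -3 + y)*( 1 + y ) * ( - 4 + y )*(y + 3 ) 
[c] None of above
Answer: a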